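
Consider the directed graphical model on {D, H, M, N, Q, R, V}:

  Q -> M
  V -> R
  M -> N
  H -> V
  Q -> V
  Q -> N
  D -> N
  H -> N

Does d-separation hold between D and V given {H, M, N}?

There are 3 undirected paths between D and V; checking each against the conditioning set {H, M, N}:
  1. D → N ← M ← Q → V — N:collider[open]; M:chain[blocks]; Q:fork[open] ⇒ blocked
  2. D → N ← H → V — N:collider[open]; H:fork[blocks] ⇒ blocked
  3. D → N ← Q → V — N:collider[open]; Q:fork[open] ⇒ active
Because an active path exists, D and V are not d-separated.

No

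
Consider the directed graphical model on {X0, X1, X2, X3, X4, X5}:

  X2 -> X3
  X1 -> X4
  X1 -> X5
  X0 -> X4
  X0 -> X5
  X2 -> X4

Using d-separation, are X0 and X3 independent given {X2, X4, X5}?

Yes

2 paths connect X0 and X3; each must be blocked for d-separation to hold:
Path 1: X0 → X4 ← X2 → X3
  X2 is a fork here and X2 is conditioned on, so the path is blocked at X2.
Path 2: X0 → X5 ← X1 → X4 ← X2 → X3
  X2 is a fork here and X2 is conditioned on, so the path is blocked at X2.
Since every path is blocked, d-separation holds.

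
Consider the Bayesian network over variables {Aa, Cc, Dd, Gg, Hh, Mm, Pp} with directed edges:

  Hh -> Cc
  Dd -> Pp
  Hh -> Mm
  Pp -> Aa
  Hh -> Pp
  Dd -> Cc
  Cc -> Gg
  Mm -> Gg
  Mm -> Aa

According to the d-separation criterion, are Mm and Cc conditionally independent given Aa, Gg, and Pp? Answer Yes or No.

No

Enumerating the 5 paths from Mm to Cc and testing each for blocking by {Aa, Gg, Pp}:
Path 1: Mm → Aa ← Pp ← Dd → Cc
  Pp is a chain here and Pp is conditioned on, so the path is blocked at Pp.
Path 2: Mm → Aa ← Pp ← Hh → Cc
  Pp is a chain here and Pp is conditioned on, so the path is blocked at Pp.
Path 3: Mm → Gg ← Cc
  Gg is a collider and Gg is conditioned on, which opens it — no node blocks this path, so it is active.
Path 4: Mm ← Hh → Cc
  Hh is a fork and Hh is not conditioned on — no node blocks this path, so it is active.
Path 5: Mm ← Hh → Pp ← Dd → Cc
  Hh is a fork and Hh is not conditioned on; Pp is a collider and Pp is conditioned on, which opens it; Dd is a fork and Dd is not conditioned on — no node blocks this path, so it is active.
Because an active path exists, Mm and Cc are not d-separated.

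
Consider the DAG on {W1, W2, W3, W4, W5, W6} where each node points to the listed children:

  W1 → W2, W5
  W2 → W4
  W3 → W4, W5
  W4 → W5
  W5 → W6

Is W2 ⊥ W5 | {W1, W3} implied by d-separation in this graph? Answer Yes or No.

No

3 paths connect W2 and W5; each must be blocked for d-separation to hold:
  1. W2 ← W1 → W5 — W1:fork[blocks] ⇒ blocked
  2. W2 → W4 ← W3 → W5 — W4:collider[blocks]; W3:fork[blocks] ⇒ blocked
  3. W2 → W4 → W5 — W4:chain[open] ⇒ active
Because an active path exists, W2 and W5 are not d-separated.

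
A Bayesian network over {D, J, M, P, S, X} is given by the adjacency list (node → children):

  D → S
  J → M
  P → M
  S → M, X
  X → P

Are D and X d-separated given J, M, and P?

2 paths connect D and X; each must be blocked for d-separation to hold:
Path 1: D → S → M ← P ← X
  P is a chain here and P is conditioned on, so the path is blocked at P.
Path 2: D → S → X
  S is a chain and S is not conditioned on — no node blocks this path, so it is active.
Since the path D → S → X is active, D and X are not d-separated given {J, M, P}.

No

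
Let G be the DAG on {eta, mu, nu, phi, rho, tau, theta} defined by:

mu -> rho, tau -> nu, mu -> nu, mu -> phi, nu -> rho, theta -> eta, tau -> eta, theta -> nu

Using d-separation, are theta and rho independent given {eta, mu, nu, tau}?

Yes

Enumerating the 4 paths from theta to rho and testing each for blocking by {eta, mu, nu, tau}:
Path 1: theta → nu ← mu → rho
  mu is a fork here and mu is conditioned on, so the path is blocked at mu.
Path 2: theta → nu → rho
  nu is a chain here and nu is conditioned on, so the path is blocked at nu.
Path 3: theta → eta ← tau → nu ← mu → rho
  tau is a fork here and tau is conditioned on, so the path is blocked at tau.
Path 4: theta → eta ← tau → nu → rho
  tau is a fork here and tau is conditioned on, so the path is blocked at tau.
Every path is blocked, so theta and rho are d-separated given {eta, mu, nu, tau}.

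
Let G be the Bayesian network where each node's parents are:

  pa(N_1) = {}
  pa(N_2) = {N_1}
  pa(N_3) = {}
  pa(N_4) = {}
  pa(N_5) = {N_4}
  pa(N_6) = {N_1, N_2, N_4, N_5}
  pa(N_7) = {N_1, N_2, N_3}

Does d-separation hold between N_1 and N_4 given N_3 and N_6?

No — N_1 and N_4 are not d-separated given {N_3, N_6}.

There are 6 undirected paths between N_1 and N_4; checking each against the conditioning set {N_3, N_6}:
  1. N_1 → N_6 ← N_4 — N_6:collider[open] ⇒ active
  2. N_1 → N_6 ← N_5 ← N_4 — N_6:collider[open]; N_5:chain[open] ⇒ active
  3. N_1 → N_7 ← N_2 → N_6 ← N_4 — N_7:collider[blocks]; N_2:fork[open]; N_6:collider[open] ⇒ blocked
  4. N_1 → N_7 ← N_2 → N_6 ← N_5 ← N_4 — N_7:collider[blocks]; N_2:fork[open]; N_6:collider[open]; N_5:chain[open] ⇒ blocked
  5. N_1 → N_2 → N_6 ← N_4 — N_2:chain[open]; N_6:collider[open] ⇒ active
  6. N_1 → N_2 → N_6 ← N_5 ← N_4 — N_2:chain[open]; N_6:collider[open]; N_5:chain[open] ⇒ active
Since the path N_1 → N_6 ← N_4 is active, N_1 and N_4 are not d-separated given {N_3, N_6}.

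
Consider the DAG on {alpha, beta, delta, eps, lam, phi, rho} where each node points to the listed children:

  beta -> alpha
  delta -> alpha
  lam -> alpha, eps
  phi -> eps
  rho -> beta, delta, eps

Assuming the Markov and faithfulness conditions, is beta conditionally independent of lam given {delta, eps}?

No — beta and lam are not d-separated given {delta, eps}.

Enumerating the 4 paths from beta to lam and testing each for blocking by {delta, eps}:
Path 1: beta → alpha ← delta ← rho → eps ← lam
  alpha is a collider here and neither alpha nor any of its descendants is conditioned on, so the collider stays closed — the path is blocked at alpha.
Path 2: beta → alpha ← lam
  alpha is a collider here and neither alpha nor any of its descendants is conditioned on, so the collider stays closed — the path is blocked at alpha.
Path 3: beta ← rho → delta → alpha ← lam
  delta is a chain here and delta is conditioned on, so the path is blocked at delta.
Path 4: beta ← rho → eps ← lam
  rho is a fork and rho is not conditioned on; eps is a collider and eps is conditioned on, which opens it — no node blocks this path, so it is active.
Because an active path exists, beta and lam are not d-separated.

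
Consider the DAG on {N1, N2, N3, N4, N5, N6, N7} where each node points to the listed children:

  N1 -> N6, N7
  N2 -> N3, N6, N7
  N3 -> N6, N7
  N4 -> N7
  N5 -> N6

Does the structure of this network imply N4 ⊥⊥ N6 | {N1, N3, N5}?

Yes

Enumerating the 5 paths from N4 to N6 and testing each for blocking by {N1, N3, N5}:
Path 1: N4 → N7 ← N2 → N3 → N6
  N7 is a collider here and neither N7 nor any of its descendants is conditioned on, so the collider stays closed — the path is blocked at N7.
Path 2: N4 → N7 ← N2 → N6
  N7 is a collider here and neither N7 nor any of its descendants is conditioned on, so the collider stays closed — the path is blocked at N7.
Path 3: N4 → N7 ← N3 ← N2 → N6
  N7 is a collider here and neither N7 nor any of its descendants is conditioned on, so the collider stays closed — the path is blocked at N7.
Path 4: N4 → N7 ← N3 → N6
  N7 is a collider here and neither N7 nor any of its descendants is conditioned on, so the collider stays closed — the path is blocked at N7.
Path 5: N4 → N7 ← N1 → N6
  N7 is a collider here and neither N7 nor any of its descendants is conditioned on, so the collider stays closed — the path is blocked at N7.
Every path is blocked, so N4 and N6 are d-separated given {N1, N3, N5}.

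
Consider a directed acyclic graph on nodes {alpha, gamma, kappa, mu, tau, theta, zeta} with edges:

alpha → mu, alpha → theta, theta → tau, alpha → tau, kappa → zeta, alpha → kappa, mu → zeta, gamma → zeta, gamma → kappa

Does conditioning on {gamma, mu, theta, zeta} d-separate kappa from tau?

No

There are 6 undirected paths between kappa and tau; checking each against the conditioning set {gamma, mu, theta, zeta}:
Path 1: kappa → zeta ← mu ← alpha → tau
  mu is a chain here and mu is conditioned on, so the path is blocked at mu.
Path 2: kappa → zeta ← mu ← alpha → theta → tau
  mu is a chain here and mu is conditioned on, so the path is blocked at mu.
Path 3: kappa ← alpha → tau
  alpha is a fork and alpha is not conditioned on — no node blocks this path, so it is active.
Path 4: kappa ← alpha → theta → tau
  theta is a chain here and theta is conditioned on, so the path is blocked at theta.
Path 5: kappa ← gamma → zeta ← mu ← alpha → tau
  gamma is a fork here and gamma is conditioned on, so the path is blocked at gamma.
Path 6: kappa ← gamma → zeta ← mu ← alpha → theta → tau
  gamma is a fork here and gamma is conditioned on, so the path is blocked at gamma.
Since the path kappa ← alpha → tau is active, kappa and tau are not d-separated given {gamma, mu, theta, zeta}.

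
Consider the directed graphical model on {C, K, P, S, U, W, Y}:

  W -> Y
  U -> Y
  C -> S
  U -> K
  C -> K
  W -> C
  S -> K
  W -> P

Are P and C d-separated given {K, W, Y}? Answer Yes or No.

Yes

There are 3 undirected paths between P and C; checking each against the conditioning set {K, W, Y}:
Path 1: P ← W → Y ← U → K ← S ← C
  W is a fork here and W is conditioned on, so the path is blocked at W.
Path 2: P ← W → Y ← U → K ← C
  W is a fork here and W is conditioned on, so the path is blocked at W.
Path 3: P ← W → C
  W is a fork here and W is conditioned on, so the path is blocked at W.
All paths are blocked; P ⊥ C | {K, W, Y} holds.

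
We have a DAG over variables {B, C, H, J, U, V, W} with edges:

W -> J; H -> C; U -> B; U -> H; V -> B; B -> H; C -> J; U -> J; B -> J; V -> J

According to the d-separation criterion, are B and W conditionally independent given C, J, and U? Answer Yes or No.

Enumerating the 6 paths from B to W and testing each for blocking by {C, J, U}:
Path 1: B ← V → J ← W
  V is a fork and V is not conditioned on; J is a collider and J is conditioned on, which opens it — no node blocks this path, so it is active.
Path 2: B → J ← W
  J is a collider and J is conditioned on, which opens it — no node blocks this path, so it is active.
Path 3: B → H → C → J ← W
  C is a chain here and C is conditioned on, so the path is blocked at C.
Path 4: B → H ← U → J ← W
  U is a fork here and U is conditioned on, so the path is blocked at U.
Path 5: B ← U → J ← W
  U is a fork here and U is conditioned on, so the path is blocked at U.
Path 6: B ← U → H → C → J ← W
  U is a fork here and U is conditioned on, so the path is blocked at U.
Because an active path exists, B and W are not d-separated.

No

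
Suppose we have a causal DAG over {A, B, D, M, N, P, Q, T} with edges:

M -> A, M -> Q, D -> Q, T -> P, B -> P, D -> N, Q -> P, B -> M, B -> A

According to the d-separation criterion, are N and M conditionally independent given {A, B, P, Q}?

No — N and M are not d-separated given {A, B, P, Q}.

There are 3 undirected paths between N and M; checking each against the conditioning set {A, B, P, Q}:
  1. N ← D → Q ← M — D:fork[open]; Q:collider[open] ⇒ active
  2. N ← D → Q → P ← B → M — D:fork[open]; Q:chain[blocks]; P:collider[open]; B:fork[blocks] ⇒ blocked
  3. N ← D → Q → P ← B → A ← M — D:fork[open]; Q:chain[blocks]; P:collider[open]; B:fork[blocks]; A:collider[open] ⇒ blocked
Since the path N ← D → Q ← M is active, N and M are not d-separated given {A, B, P, Q}.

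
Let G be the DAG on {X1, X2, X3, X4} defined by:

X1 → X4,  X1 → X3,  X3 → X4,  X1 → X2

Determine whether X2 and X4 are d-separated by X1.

There are 2 undirected paths between X2 and X4; checking each against the conditioning set {X1}:
Path 1: X2 ← X1 → X4
  X1 is a fork here and X1 is conditioned on, so the path is blocked at X1.
Path 2: X2 ← X1 → X3 → X4
  X1 is a fork here and X1 is conditioned on, so the path is blocked at X1.
Since every path is blocked, d-separation holds.

Yes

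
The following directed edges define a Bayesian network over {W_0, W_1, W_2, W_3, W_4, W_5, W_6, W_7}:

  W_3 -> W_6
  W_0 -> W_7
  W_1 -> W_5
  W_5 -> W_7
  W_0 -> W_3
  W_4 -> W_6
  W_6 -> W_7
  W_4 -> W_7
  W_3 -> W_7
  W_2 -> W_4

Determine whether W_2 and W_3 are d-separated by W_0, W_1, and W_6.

There are 6 undirected paths between W_2 and W_3; checking each against the conditioning set {W_0, W_1, W_6}:
Path 1: W_2 → W_4 → W_6 ← W_3
  W_4 is a chain and W_4 is not conditioned on; W_6 is a collider and W_6 is conditioned on, which opens it — no node blocks this path, so it is active.
Path 2: W_2 → W_4 → W_6 → W_7 ← W_3
  W_6 is a chain here and W_6 is conditioned on, so the path is blocked at W_6.
Path 3: W_2 → W_4 → W_6 → W_7 ← W_0 → W_3
  W_6 is a chain here and W_6 is conditioned on, so the path is blocked at W_6.
Path 4: W_2 → W_4 → W_7 ← W_3
  W_7 is a collider here and neither W_7 nor any of its descendants is conditioned on, so the collider stays closed — the path is blocked at W_7.
Path 5: W_2 → W_4 → W_7 ← W_6 ← W_3
  W_7 is a collider here and neither W_7 nor any of its descendants is conditioned on, so the collider stays closed — the path is blocked at W_7.
Path 6: W_2 → W_4 → W_7 ← W_0 → W_3
  W_7 is a collider here and neither W_7 nor any of its descendants is conditioned on, so the collider stays closed — the path is blocked at W_7.
At least one path is unblocked, so d-separation fails.

No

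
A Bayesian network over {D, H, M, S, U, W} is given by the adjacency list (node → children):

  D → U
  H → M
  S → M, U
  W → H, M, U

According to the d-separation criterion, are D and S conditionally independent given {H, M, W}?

Yes

Enumerating the 3 paths from D to S and testing each for blocking by {H, M, W}:
Path 1: D → U ← W → H → M ← S
  U is a collider here and neither U nor any of its descendants is conditioned on, so the collider stays closed — the path is blocked at U.
Path 2: D → U ← W → M ← S
  U is a collider here and neither U nor any of its descendants is conditioned on, so the collider stays closed — the path is blocked at U.
Path 3: D → U ← S
  U is a collider here and neither U nor any of its descendants is conditioned on, so the collider stays closed — the path is blocked at U.
Since every path is blocked, d-separation holds.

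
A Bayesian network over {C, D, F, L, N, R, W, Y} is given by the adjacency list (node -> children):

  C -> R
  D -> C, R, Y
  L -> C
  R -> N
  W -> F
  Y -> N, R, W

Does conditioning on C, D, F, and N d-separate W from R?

No

4 paths connect W and R; each must be blocked for d-separation to hold:
Path 1: W ← Y → R
  Y is a fork and Y is not conditioned on — no node blocks this path, so it is active.
Path 2: W ← Y → N ← R
  Y is a fork and Y is not conditioned on; N is a collider and N is conditioned on, which opens it — no node blocks this path, so it is active.
Path 3: W ← Y ← D → C → R
  D is a fork here and D is conditioned on, so the path is blocked at D.
Path 4: W ← Y ← D → R
  D is a fork here and D is conditioned on, so the path is blocked at D.
At least one path is unblocked, so d-separation fails.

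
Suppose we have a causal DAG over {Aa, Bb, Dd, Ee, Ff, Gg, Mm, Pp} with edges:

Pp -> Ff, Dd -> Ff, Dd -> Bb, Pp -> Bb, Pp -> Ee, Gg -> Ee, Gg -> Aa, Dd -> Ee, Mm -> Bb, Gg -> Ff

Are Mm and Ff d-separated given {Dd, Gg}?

Yes

There are 6 undirected paths between Mm and Ff; checking each against the conditioning set {Dd, Gg}:
Path 1: Mm → Bb ← Pp → Ff
  Bb is a collider here and neither Bb nor any of its descendants is conditioned on, so the collider stays closed — the path is blocked at Bb.
Path 2: Mm → Bb ← Pp → Ee ← Dd → Ff
  Bb is a collider here and neither Bb nor any of its descendants is conditioned on, so the collider stays closed — the path is blocked at Bb.
Path 3: Mm → Bb ← Pp → Ee ← Gg → Ff
  Bb is a collider here and neither Bb nor any of its descendants is conditioned on, so the collider stays closed — the path is blocked at Bb.
Path 4: Mm → Bb ← Dd → Ff
  Bb is a collider here and neither Bb nor any of its descendants is conditioned on, so the collider stays closed — the path is blocked at Bb.
Path 5: Mm → Bb ← Dd → Ee ← Pp → Ff
  Bb is a collider here and neither Bb nor any of its descendants is conditioned on, so the collider stays closed — the path is blocked at Bb.
Path 6: Mm → Bb ← Dd → Ee ← Gg → Ff
  Bb is a collider here and neither Bb nor any of its descendants is conditioned on, so the collider stays closed — the path is blocked at Bb.
Every path is blocked, so Mm and Ff are d-separated given {Dd, Gg}.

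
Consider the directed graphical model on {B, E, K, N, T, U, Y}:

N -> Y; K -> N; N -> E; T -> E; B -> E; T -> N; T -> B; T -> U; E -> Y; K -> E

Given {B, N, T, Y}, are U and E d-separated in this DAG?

Yes

We examine all 5 paths between U and E:
Path 1: U ← T → E
  T is a fork here and T is conditioned on, so the path is blocked at T.
Path 2: U ← T → B → E
  T is a fork here and T is conditioned on, so the path is blocked at T.
Path 3: U ← T → N → E
  T is a fork here and T is conditioned on, so the path is blocked at T.
Path 4: U ← T → N ← K → E
  T is a fork here and T is conditioned on, so the path is blocked at T.
Path 5: U ← T → N → Y ← E
  T is a fork here and T is conditioned on, so the path is blocked at T.
Every path is blocked, so U and E are d-separated given {B, N, T, Y}.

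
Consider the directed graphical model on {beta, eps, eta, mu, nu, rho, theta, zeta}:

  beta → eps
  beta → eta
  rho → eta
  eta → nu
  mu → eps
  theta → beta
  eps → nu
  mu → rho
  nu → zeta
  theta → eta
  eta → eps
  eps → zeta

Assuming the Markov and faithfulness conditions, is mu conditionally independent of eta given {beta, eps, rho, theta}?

No

We examine all 6 paths between mu and eta:
Path 1: mu → rho → eta
  rho is a chain here and rho is conditioned on, so the path is blocked at rho.
Path 2: mu → eps ← eta
  eps is a collider and eps is conditioned on, which opens it — no node blocks this path, so it is active.
Path 3: mu → eps → nu ← eta
  eps is a chain here and eps is conditioned on, so the path is blocked at eps.
Path 4: mu → eps → zeta ← nu ← eta
  eps is a chain here and eps is conditioned on, so the path is blocked at eps.
Path 5: mu → eps ← beta → eta
  beta is a fork here and beta is conditioned on, so the path is blocked at beta.
Path 6: mu → eps ← beta ← theta → eta
  beta is a chain here and beta is conditioned on, so the path is blocked at beta.
Because an active path exists, mu and eta are not d-separated.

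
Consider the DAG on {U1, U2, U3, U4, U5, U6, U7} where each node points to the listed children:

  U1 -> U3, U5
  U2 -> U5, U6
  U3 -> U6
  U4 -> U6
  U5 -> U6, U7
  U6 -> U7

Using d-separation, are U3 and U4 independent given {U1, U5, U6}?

4 paths connect U3 and U4; each must be blocked for d-separation to hold:
Path 1: U3 → U6 ← U4
  U6 is a collider and U6 is conditioned on, which opens it — no node blocks this path, so it is active.
Path 2: U3 ← U1 → U5 ← U2 → U6 ← U4
  U1 is a fork here and U1 is conditioned on, so the path is blocked at U1.
Path 3: U3 ← U1 → U5 → U6 ← U4
  U1 is a fork here and U1 is conditioned on, so the path is blocked at U1.
Path 4: U3 ← U1 → U5 → U7 ← U6 ← U4
  U1 is a fork here and U1 is conditioned on, so the path is blocked at U1.
Because an active path exists, U3 and U4 are not d-separated.

No — U3 and U4 are not d-separated given {U1, U5, U6}.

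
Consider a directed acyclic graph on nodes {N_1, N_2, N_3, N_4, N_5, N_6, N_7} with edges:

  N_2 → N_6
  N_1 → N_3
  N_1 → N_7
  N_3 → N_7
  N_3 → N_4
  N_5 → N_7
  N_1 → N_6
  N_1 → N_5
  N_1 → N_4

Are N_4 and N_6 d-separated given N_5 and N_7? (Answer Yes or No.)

No

There are 4 undirected paths between N_4 and N_6; checking each against the conditioning set {N_5, N_7}:
Path 1: N_4 ← N_3 → N_7 ← N_1 → N_6
  N_3 is a fork and N_3 is not conditioned on; N_7 is a collider and N_7 is conditioned on, which opens it; N_1 is a fork and N_1 is not conditioned on — no node blocks this path, so it is active.
Path 2: N_4 ← N_3 → N_7 ← N_5 ← N_1 → N_6
  N_5 is a chain here and N_5 is conditioned on, so the path is blocked at N_5.
Path 3: N_4 ← N_3 ← N_1 → N_6
  N_3 is a chain and N_3 is not conditioned on; N_1 is a fork and N_1 is not conditioned on — no node blocks this path, so it is active.
Path 4: N_4 ← N_1 → N_6
  N_1 is a fork and N_1 is not conditioned on — no node blocks this path, so it is active.
Since the path N_4 ← N_3 → N_7 ← N_1 → N_6 is active, N_4 and N_6 are not d-separated given {N_5, N_7}.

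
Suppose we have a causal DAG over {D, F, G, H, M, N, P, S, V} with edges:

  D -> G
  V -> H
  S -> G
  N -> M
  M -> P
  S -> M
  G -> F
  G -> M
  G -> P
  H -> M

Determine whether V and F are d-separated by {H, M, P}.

3 paths connect V and F; each must be blocked for d-separation to hold:
  1. V → H → M ← S → G → F — H:chain[blocks]; M:collider[open]; S:fork[open]; G:chain[open] ⇒ blocked
  2. V → H → M ← G → F — H:chain[blocks]; M:collider[open]; G:fork[open] ⇒ blocked
  3. V → H → M → P ← G → F — H:chain[blocks]; M:chain[blocks]; P:collider[open]; G:fork[open] ⇒ blocked
Since every path is blocked, d-separation holds.

Yes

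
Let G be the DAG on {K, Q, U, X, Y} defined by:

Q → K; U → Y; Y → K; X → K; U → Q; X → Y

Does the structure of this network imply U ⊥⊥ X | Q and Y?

No

We examine all 4 paths between U and X:
  1. U → Y ← X — Y:collider[open] ⇒ active
  2. U → Y → K ← X — Y:chain[blocks]; K:collider[blocks] ⇒ blocked
  3. U → Q → K ← X — Q:chain[blocks]; K:collider[blocks] ⇒ blocked
  4. U → Q → K ← Y ← X — Q:chain[blocks]; K:collider[blocks]; Y:chain[blocks] ⇒ blocked
Because an active path exists, U and X are not d-separated.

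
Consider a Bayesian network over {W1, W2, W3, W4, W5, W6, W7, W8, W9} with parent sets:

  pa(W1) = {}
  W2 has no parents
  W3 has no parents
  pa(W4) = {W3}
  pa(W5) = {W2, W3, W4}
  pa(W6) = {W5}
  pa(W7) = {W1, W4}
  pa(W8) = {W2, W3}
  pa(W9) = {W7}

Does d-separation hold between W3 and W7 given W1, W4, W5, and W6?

Yes — W3 and W7 are d-separated given {W1, W4, W5, W6}.

Enumerating the 3 paths from W3 to W7 and testing each for blocking by {W1, W4, W5, W6}:
  1. W3 → W5 ← W4 → W7 — W5:collider[open]; W4:fork[blocks] ⇒ blocked
  2. W3 → W4 → W7 — W4:chain[blocks] ⇒ blocked
  3. W3 → W8 ← W2 → W5 ← W4 → W7 — W8:collider[blocks]; W2:fork[open]; W5:collider[open]; W4:fork[blocks] ⇒ blocked
Every path is blocked, so W3 and W7 are d-separated given {W1, W4, W5, W6}.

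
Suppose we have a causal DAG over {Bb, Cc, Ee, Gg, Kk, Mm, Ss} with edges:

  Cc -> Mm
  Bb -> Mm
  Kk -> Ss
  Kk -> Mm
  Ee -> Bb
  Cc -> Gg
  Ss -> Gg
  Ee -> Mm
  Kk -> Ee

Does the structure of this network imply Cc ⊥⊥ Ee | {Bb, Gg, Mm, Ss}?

No — Cc and Ee are not d-separated given {Bb, Gg, Mm, Ss}.

There are 6 undirected paths between Cc and Ee; checking each against the conditioning set {Bb, Gg, Mm, Ss}:
  1. Cc → Gg ← Ss ← Kk → Ee — Gg:collider[open]; Ss:chain[blocks]; Kk:fork[open] ⇒ blocked
  2. Cc → Gg ← Ss ← Kk → Mm ← Ee — Gg:collider[open]; Ss:chain[blocks]; Kk:fork[open]; Mm:collider[open] ⇒ blocked
  3. Cc → Gg ← Ss ← Kk → Mm ← Bb ← Ee — Gg:collider[open]; Ss:chain[blocks]; Kk:fork[open]; Mm:collider[open]; Bb:chain[blocks] ⇒ blocked
  4. Cc → Mm ← Kk → Ee — Mm:collider[open]; Kk:fork[open] ⇒ active
  5. Cc → Mm ← Ee — Mm:collider[open] ⇒ active
  6. Cc → Mm ← Bb ← Ee — Mm:collider[open]; Bb:chain[blocks] ⇒ blocked
Because an active path exists, Cc and Ee are not d-separated.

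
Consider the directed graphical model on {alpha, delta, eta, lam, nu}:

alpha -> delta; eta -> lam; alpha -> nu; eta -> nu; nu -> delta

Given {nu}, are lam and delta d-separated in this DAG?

No

2 paths connect lam and delta; each must be blocked for d-separation to hold:
  1. lam ← eta → nu → delta — eta:fork[open]; nu:chain[blocks] ⇒ blocked
  2. lam ← eta → nu ← alpha → delta — eta:fork[open]; nu:collider[open]; alpha:fork[open] ⇒ active
At least one path is unblocked, so d-separation fails.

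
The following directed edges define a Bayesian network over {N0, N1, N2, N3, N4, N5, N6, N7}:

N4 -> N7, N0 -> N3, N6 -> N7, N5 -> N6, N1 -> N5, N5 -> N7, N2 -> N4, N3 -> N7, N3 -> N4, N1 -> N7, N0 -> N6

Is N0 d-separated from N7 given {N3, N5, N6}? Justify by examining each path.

Enumerating the 5 paths from N0 to N7 and testing each for blocking by {N3, N5, N6}:
  1. N0 → N3 → N7 — N3:chain[blocks] ⇒ blocked
  2. N0 → N3 → N4 → N7 — N3:chain[blocks]; N4:chain[open] ⇒ blocked
  3. N0 → N6 ← N5 → N7 — N6:collider[open]; N5:fork[blocks] ⇒ blocked
  4. N0 → N6 ← N5 ← N1 → N7 — N6:collider[open]; N5:chain[blocks]; N1:fork[open] ⇒ blocked
  5. N0 → N6 → N7 — N6:chain[blocks] ⇒ blocked
All paths are blocked; N0 ⊥ N7 | {N3, N5, N6} holds.

Yes — N0 and N7 are d-separated given {N3, N5, N6}.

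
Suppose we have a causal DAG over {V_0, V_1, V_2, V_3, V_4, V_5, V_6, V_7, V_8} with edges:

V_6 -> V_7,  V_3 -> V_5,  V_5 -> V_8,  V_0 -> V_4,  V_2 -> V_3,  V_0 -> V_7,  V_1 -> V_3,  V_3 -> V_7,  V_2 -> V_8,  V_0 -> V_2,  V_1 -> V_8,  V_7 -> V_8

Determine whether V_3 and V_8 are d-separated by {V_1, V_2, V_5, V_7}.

Enumerating the 6 paths from V_3 to V_8 and testing each for blocking by {V_1, V_2, V_5, V_7}:
Path 1: V_3 → V_5 → V_8
  V_5 is a chain here and V_5 is conditioned on, so the path is blocked at V_5.
Path 2: V_3 ← V_1 → V_8
  V_1 is a fork here and V_1 is conditioned on, so the path is blocked at V_1.
Path 3: V_3 ← V_2 → V_8
  V_2 is a fork here and V_2 is conditioned on, so the path is blocked at V_2.
Path 4: V_3 ← V_2 ← V_0 → V_7 → V_8
  V_2 is a chain here and V_2 is conditioned on, so the path is blocked at V_2.
Path 5: V_3 → V_7 → V_8
  V_7 is a chain here and V_7 is conditioned on, so the path is blocked at V_7.
Path 6: V_3 → V_7 ← V_0 → V_2 → V_8
  V_2 is a chain here and V_2 is conditioned on, so the path is blocked at V_2.
Since every path is blocked, d-separation holds.

Yes — V_3 and V_8 are d-separated given {V_1, V_2, V_5, V_7}.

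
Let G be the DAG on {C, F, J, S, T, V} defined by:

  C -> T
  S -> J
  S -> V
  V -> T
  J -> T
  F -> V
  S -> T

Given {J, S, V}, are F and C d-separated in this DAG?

Yes

There are 3 undirected paths between F and C; checking each against the conditioning set {J, S, V}:
  1. F → V → T ← C — V:chain[blocks]; T:collider[blocks] ⇒ blocked
  2. F → V ← S → J → T ← C — V:collider[open]; S:fork[blocks]; J:chain[blocks]; T:collider[blocks] ⇒ blocked
  3. F → V ← S → T ← C — V:collider[open]; S:fork[blocks]; T:collider[blocks] ⇒ blocked
Every path is blocked, so F and C are d-separated given {J, S, V}.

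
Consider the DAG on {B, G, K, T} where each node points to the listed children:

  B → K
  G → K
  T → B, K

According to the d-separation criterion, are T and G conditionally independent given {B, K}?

2 paths connect T and G; each must be blocked for d-separation to hold:
Path 1: T → B → K ← G
  B is a chain here and B is conditioned on, so the path is blocked at B.
Path 2: T → K ← G
  K is a collider and K is conditioned on, which opens it — no node blocks this path, so it is active.
At least one path is unblocked, so d-separation fails.

No — T and G are not d-separated given {B, K}.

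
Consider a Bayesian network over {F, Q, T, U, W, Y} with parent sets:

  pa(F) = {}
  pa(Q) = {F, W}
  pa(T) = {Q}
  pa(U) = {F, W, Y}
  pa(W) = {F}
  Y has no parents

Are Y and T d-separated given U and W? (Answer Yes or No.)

There are 4 undirected paths between Y and T; checking each against the conditioning set {U, W}:
  1. Y → U ← F → W → Q → T — U:collider[open]; F:fork[open]; W:chain[blocks]; Q:chain[open] ⇒ blocked
  2. Y → U ← F → Q → T — U:collider[open]; F:fork[open]; Q:chain[open] ⇒ active
  3. Y → U ← W ← F → Q → T — U:collider[open]; W:chain[blocks]; F:fork[open]; Q:chain[open] ⇒ blocked
  4. Y → U ← W → Q → T — U:collider[open]; W:fork[blocks]; Q:chain[open] ⇒ blocked
Since the path Y → U ← F → Q → T is active, Y and T are not d-separated given {U, W}.

No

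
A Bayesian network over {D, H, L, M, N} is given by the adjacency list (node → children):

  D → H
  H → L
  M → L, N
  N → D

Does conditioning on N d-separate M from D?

Yes

Enumerating the 2 paths from M to D and testing each for blocking by {N}:
  1. M → L ← H ← D — L:collider[blocks]; H:chain[open] ⇒ blocked
  2. M → N → D — N:chain[blocks] ⇒ blocked
Since every path is blocked, d-separation holds.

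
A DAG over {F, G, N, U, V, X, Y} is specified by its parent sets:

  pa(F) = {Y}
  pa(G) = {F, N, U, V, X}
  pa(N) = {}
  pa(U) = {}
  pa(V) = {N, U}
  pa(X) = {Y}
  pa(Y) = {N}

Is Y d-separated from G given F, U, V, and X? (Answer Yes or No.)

We examine all 5 paths between Y and G:
  1. Y → F → G — F:chain[blocks] ⇒ blocked
  2. Y → X → G — X:chain[blocks] ⇒ blocked
  3. Y ← N → V → G — N:fork[open]; V:chain[blocks] ⇒ blocked
  4. Y ← N → V ← U → G — N:fork[open]; V:collider[open]; U:fork[blocks] ⇒ blocked
  5. Y ← N → G — N:fork[open] ⇒ active
Since the path Y ← N → G is active, Y and G are not d-separated given {F, U, V, X}.

No — Y and G are not d-separated given {F, U, V, X}.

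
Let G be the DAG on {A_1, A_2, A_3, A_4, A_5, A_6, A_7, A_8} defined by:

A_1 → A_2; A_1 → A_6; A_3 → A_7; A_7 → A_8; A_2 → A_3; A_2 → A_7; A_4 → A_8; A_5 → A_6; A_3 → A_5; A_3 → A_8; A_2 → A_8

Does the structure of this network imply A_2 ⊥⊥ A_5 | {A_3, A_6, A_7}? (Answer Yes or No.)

Enumerating the 6 paths from A_2 to A_5 and testing each for blocking by {A_3, A_6, A_7}:
  1. A_2 ← A_1 → A_6 ← A_5 — A_1:fork[open]; A_6:collider[open] ⇒ active
  2. A_2 → A_7 ← A_3 → A_5 — A_7:collider[open]; A_3:fork[blocks] ⇒ blocked
  3. A_2 → A_7 → A_8 ← A_3 → A_5 — A_7:chain[blocks]; A_8:collider[blocks]; A_3:fork[blocks] ⇒ blocked
  4. A_2 → A_3 → A_5 — A_3:chain[blocks] ⇒ blocked
  5. A_2 → A_8 ← A_7 ← A_3 → A_5 — A_8:collider[blocks]; A_7:chain[blocks]; A_3:fork[blocks] ⇒ blocked
  6. A_2 → A_8 ← A_3 → A_5 — A_8:collider[blocks]; A_3:fork[blocks] ⇒ blocked
Because an active path exists, A_2 and A_5 are not d-separated.

No — A_2 and A_5 are not d-separated given {A_3, A_6, A_7}.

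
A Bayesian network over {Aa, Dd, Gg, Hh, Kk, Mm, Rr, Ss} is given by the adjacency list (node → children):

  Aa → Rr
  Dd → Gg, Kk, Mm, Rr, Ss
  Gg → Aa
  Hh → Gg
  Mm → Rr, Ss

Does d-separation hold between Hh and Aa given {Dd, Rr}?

No

We examine all 4 paths between Hh and Aa:
  1. Hh → Gg ← Dd → Rr ← Aa — Gg:collider[open]; Dd:fork[blocks]; Rr:collider[open] ⇒ blocked
  2. Hh → Gg ← Dd → Mm → Rr ← Aa — Gg:collider[open]; Dd:fork[blocks]; Mm:chain[open]; Rr:collider[open] ⇒ blocked
  3. Hh → Gg ← Dd → Ss ← Mm → Rr ← Aa — Gg:collider[open]; Dd:fork[blocks]; Ss:collider[blocks]; Mm:fork[open]; Rr:collider[open] ⇒ blocked
  4. Hh → Gg → Aa — Gg:chain[open] ⇒ active
Because an active path exists, Hh and Aa are not d-separated.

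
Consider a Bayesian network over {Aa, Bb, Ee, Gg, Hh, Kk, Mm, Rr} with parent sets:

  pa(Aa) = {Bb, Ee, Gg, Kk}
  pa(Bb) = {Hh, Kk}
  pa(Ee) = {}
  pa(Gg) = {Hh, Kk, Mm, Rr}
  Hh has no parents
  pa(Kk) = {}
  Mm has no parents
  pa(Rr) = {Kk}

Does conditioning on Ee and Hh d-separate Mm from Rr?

There are 6 undirected paths between Mm and Rr; checking each against the conditioning set {Ee, Hh}:
  1. Mm → Gg → Aa ← Bb ← Kk → Rr — Gg:chain[open]; Aa:collider[blocks]; Bb:chain[open]; Kk:fork[open] ⇒ blocked
  2. Mm → Gg → Aa ← Kk → Rr — Gg:chain[open]; Aa:collider[blocks]; Kk:fork[open] ⇒ blocked
  3. Mm → Gg ← Rr — Gg:collider[blocks] ⇒ blocked
  4. Mm → Gg ← Hh → Bb → Aa ← Kk → Rr — Gg:collider[blocks]; Hh:fork[blocks]; Bb:chain[open]; Aa:collider[blocks]; Kk:fork[open] ⇒ blocked
  5. Mm → Gg ← Hh → Bb ← Kk → Rr — Gg:collider[blocks]; Hh:fork[blocks]; Bb:collider[blocks]; Kk:fork[open] ⇒ blocked
  6. Mm → Gg ← Kk → Rr — Gg:collider[blocks]; Kk:fork[open] ⇒ blocked
All paths are blocked; Mm ⊥ Rr | {Ee, Hh} holds.

Yes — Mm and Rr are d-separated given {Ee, Hh}.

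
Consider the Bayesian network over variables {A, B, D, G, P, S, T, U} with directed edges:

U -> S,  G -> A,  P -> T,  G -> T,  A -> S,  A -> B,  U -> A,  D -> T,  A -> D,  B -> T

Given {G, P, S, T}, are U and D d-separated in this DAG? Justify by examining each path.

There are 6 undirected paths between U and D; checking each against the conditioning set {G, P, S, T}:
  1. U → A → D — A:chain[open] ⇒ active
  2. U → A ← G → T ← D — A:collider[open]; G:fork[blocks]; T:collider[open] ⇒ blocked
  3. U → A → B → T ← D — A:chain[open]; B:chain[open]; T:collider[open] ⇒ active
  4. U → S ← A → D — S:collider[open]; A:fork[open] ⇒ active
  5. U → S ← A ← G → T ← D — S:collider[open]; A:chain[open]; G:fork[blocks]; T:collider[open] ⇒ blocked
  6. U → S ← A → B → T ← D — S:collider[open]; A:fork[open]; B:chain[open]; T:collider[open] ⇒ active
Because an active path exists, U and D are not d-separated.

No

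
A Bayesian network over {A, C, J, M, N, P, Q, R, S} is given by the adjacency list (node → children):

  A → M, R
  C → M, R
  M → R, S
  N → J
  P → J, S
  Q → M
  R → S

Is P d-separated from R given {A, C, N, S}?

No

There are 4 undirected paths between P and R; checking each against the conditioning set {A, C, N, S}:
Path 1: P → S ← M → R
  S is a collider and S is conditioned on, which opens it; M is a fork and M is not conditioned on — no node blocks this path, so it is active.
Path 2: P → S ← M ← C → R
  C is a fork here and C is conditioned on, so the path is blocked at C.
Path 3: P → S ← M ← A → R
  A is a fork here and A is conditioned on, so the path is blocked at A.
Path 4: P → S ← R
  S is a collider and S is conditioned on, which opens it — no node blocks this path, so it is active.
Because an active path exists, P and R are not d-separated.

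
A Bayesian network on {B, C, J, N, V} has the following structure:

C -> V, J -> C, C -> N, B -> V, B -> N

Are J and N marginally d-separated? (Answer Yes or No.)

No

Enumerating the 2 paths from J to N and testing each for blocking by ∅:
  1. J → C → N — C:chain[open] ⇒ active
  2. J → C → V ← B → N — C:chain[open]; V:collider[blocks]; B:fork[open] ⇒ blocked
Since the path J → C → N is active, J and N are not d-separated given ∅.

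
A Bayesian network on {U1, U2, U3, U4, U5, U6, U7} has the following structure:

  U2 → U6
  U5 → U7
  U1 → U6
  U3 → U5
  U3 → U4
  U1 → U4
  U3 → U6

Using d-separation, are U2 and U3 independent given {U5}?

2 paths connect U2 and U3; each must be blocked for d-separation to hold:
  1. U2 → U6 ← U1 → U4 ← U3 — U6:collider[blocks]; U1:fork[open]; U4:collider[blocks] ⇒ blocked
  2. U2 → U6 ← U3 — U6:collider[blocks] ⇒ blocked
Every path is blocked, so U2 and U3 are d-separated given {U5}.

Yes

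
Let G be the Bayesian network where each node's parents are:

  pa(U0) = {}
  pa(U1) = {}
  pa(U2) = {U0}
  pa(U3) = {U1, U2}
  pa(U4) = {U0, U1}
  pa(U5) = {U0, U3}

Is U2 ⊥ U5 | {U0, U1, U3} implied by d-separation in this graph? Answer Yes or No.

4 paths connect U2 and U5; each must be blocked for d-separation to hold:
Path 1: U2 → U3 ← U1 → U4 ← U0 → U5
  U1 is a fork here and U1 is conditioned on, so the path is blocked at U1.
Path 2: U2 → U3 → U5
  U3 is a chain here and U3 is conditioned on, so the path is blocked at U3.
Path 3: U2 ← U0 → U4 ← U1 → U3 → U5
  U0 is a fork here and U0 is conditioned on, so the path is blocked at U0.
Path 4: U2 ← U0 → U5
  U0 is a fork here and U0 is conditioned on, so the path is blocked at U0.
Every path is blocked, so U2 and U5 are d-separated given {U0, U1, U3}.

Yes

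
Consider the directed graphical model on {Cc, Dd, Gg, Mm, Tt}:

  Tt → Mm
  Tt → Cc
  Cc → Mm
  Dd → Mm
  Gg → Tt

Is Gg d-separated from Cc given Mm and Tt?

There are 2 undirected paths between Gg and Cc; checking each against the conditioning set {Mm, Tt}:
  1. Gg → Tt → Cc — Tt:chain[blocks] ⇒ blocked
  2. Gg → Tt → Mm ← Cc — Tt:chain[blocks]; Mm:collider[open] ⇒ blocked
All paths are blocked; Gg ⊥ Cc | {Mm, Tt} holds.

Yes — Gg and Cc are d-separated given {Mm, Tt}.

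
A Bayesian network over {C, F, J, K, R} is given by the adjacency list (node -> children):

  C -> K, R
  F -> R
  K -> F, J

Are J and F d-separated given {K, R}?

We examine all 2 paths between J and F:
Path 1: J ← K → F
  K is a fork here and K is conditioned on, so the path is blocked at K.
Path 2: J ← K ← C → R ← F
  K is a chain here and K is conditioned on, so the path is blocked at K.
Since every path is blocked, d-separation holds.

Yes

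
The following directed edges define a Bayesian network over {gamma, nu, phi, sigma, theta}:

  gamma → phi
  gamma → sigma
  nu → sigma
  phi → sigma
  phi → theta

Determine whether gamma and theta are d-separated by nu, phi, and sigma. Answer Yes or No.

We examine all 2 paths between gamma and theta:
Path 1: gamma → sigma ← phi → theta
  phi is a fork here and phi is conditioned on, so the path is blocked at phi.
Path 2: gamma → phi → theta
  phi is a chain here and phi is conditioned on, so the path is blocked at phi.
All paths are blocked; gamma ⊥ theta | {nu, phi, sigma} holds.

Yes — gamma and theta are d-separated given {nu, phi, sigma}.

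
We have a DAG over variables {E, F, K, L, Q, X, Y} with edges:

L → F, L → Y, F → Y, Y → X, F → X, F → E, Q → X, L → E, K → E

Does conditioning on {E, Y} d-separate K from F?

No

We examine all 4 paths between K and F:
Path 1: K → E ← L → Y → X ← F
  Y is a chain here and Y is conditioned on, so the path is blocked at Y.
Path 2: K → E ← L → Y ← F
  E is a collider and E is conditioned on, which opens it; L is a fork and L is not conditioned on; Y is a collider and Y is conditioned on, which opens it — no node blocks this path, so it is active.
Path 3: K → E ← L → F
  E is a collider and E is conditioned on, which opens it; L is a fork and L is not conditioned on — no node blocks this path, so it is active.
Path 4: K → E ← F
  E is a collider and E is conditioned on, which opens it — no node blocks this path, so it is active.
At least one path is unblocked, so d-separation fails.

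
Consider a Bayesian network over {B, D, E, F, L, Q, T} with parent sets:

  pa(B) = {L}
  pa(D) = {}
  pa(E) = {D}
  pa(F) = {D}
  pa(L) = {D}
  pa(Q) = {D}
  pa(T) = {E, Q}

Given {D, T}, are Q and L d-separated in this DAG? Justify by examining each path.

Yes

Enumerating the 2 paths from Q to L and testing each for blocking by {D, T}:
  1. Q → T ← E ← D → L — T:collider[open]; E:chain[open]; D:fork[blocks] ⇒ blocked
  2. Q ← D → L — D:fork[blocks] ⇒ blocked
Every path is blocked, so Q and L are d-separated given {D, T}.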